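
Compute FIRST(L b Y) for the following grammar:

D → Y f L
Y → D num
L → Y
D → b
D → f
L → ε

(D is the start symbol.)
FIRST sets of the non-terminals involved (from the grammar, by fixed-point iteration):
  FIRST(L) = { 'b', 'f', ε }

To compute FIRST(L b Y), process the symbols left to right:
Symbol L is a non-terminal. Add FIRST(L) \ {ε} = { 'b', 'f' }
L is nullable (ε ∈ FIRST(L)), continue to the next symbol.
Symbol b is a terminal. Add 'b' and stop.
FIRST(L b Y) = { 'b', 'f' }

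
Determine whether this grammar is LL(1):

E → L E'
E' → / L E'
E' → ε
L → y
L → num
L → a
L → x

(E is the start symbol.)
A grammar is LL(1) if for each non-terminal N with multiple productions, the predict sets of those productions are pairwise disjoint, where PREDICT(N → α) = (FIRST(α) \ {ε}) ∪ (FOLLOW(N) if α ⇒* ε).

Relevant sets:
  FOLLOW(E') = { $ }

For E':
  PREDICT(E' → '/' L E') = { '/' }
  PREDICT(E' → ε) = { $ }
For L:
  PREDICT(L → y) = { 'y' }
  PREDICT(L → num) = { 'num' }
  PREDICT(L → a) = { 'a' }
  PREDICT(L → x) = { 'x' }
E has a single production, so nothing to check there.

All predict sets are disjoint. The grammar IS LL(1).

Answer: Yes, the grammar is LL(1).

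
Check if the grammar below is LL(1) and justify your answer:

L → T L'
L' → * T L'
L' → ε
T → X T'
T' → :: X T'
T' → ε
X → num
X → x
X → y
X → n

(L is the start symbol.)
Yes, the grammar is LL(1).

A grammar is LL(1) if for each non-terminal N with multiple productions, the predict sets of those productions are pairwise disjoint, where PREDICT(N → α) = (FIRST(α) \ {ε}) ∪ (FOLLOW(N) if α ⇒* ε).

Relevant sets:
  FOLLOW(L') = { $ }
  FOLLOW(T') = { $, '*' }

For L':
  PREDICT(L' → '*' T L') = { '*' }
  PREDICT(L' → ε) = { $ }
For T':
  PREDICT(T' → :: X T') = { '::' }
  PREDICT(T' → ε) = { $, '*' }
For X:
  PREDICT(X → num) = { 'num' }
  PREDICT(X → x) = { 'x' }
  PREDICT(X → y) = { 'y' }
  PREDICT(X → n) = { 'n' }
L, T have a single production, so nothing to check there.

All predict sets are disjoint. The grammar IS LL(1).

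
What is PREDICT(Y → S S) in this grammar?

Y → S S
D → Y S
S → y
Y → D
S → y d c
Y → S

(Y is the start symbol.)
PREDICT(Y → S S) = (FIRST(RHS) \ {ε}) ∪ (FOLLOW(Y) if ε ∈ FIRST(RHS), i.e. RHS ⇒* ε)
FIRST(S) = { 'y' }
FIRST(S S) = { 'y' }
ε ∉ FIRST(S S), so FOLLOW(Y) is not added.
PREDICT(Y → S S) = { 'y' }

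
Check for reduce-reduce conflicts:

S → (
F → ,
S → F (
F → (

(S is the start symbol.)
Augment with S' → S and build the canonical LR(0) collection (I0 = CLOSURE({[S' → . S]}), then GOTO on every symbol after a dot until no new states appear). It has 6 states:
  I0: { [F → . (], [F → . ,], [S → . (], [S → . F (], [S' → . S] }  — shift
  I1: { [F → ( .], [S → ( .] }  — 2 reduces
  I2: { [F → , .] }  — reduce
  I3: { [S → F . (] }  — shift
  I4: { [S' → S .] }  — accept
  I5: { [S → F ( .] }  — reduce

I1 contains complete items [F → ( .], [S → ( .] — reduce-reduce conflict.

Answer: Yes — I1: [F → ( .] vs [S → ( .]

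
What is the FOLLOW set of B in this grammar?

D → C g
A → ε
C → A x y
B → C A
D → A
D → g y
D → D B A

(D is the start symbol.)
{ $, 'x' }

In D → D B A: B is followed by A, add FIRST(A) \ {ε} = { }
  A is nullable, so also add FOLLOW(D)

The FOLLOW sets referred to above (computed the same way, to a fixed point):
  FOLLOW(D) = { $, 'x' }

Taking the union: FOLLOW(B) = { $, 'x' }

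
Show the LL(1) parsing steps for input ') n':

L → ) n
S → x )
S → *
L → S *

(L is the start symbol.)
Stack is shown with the top on the left.

Stack  Input  Action
--------------------
L $    ) n $  output L → ) n
) n $  ) n $  match ')'
n $    n $    match 'n'
$      $      accept

The string is accepted.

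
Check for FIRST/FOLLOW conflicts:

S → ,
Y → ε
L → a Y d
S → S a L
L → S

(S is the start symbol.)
A FIRST/FOLLOW conflict occurs when a non-terminal N has a nullable alternative N → β (β ⇒* ε) and another alternative N → α with FIRST(α) ∩ FOLLOW(N) ≠ ∅: on such a lookahead the parser cannot decide between expanding α and letting N vanish via β.

Nullable non-terminals: Y.
Y has a nullable alternative but only one production, so nothing to check.

L, S have no nullable alternative, so no FIRST/FOLLOW check is needed there.

No FIRST/FOLLOW conflicts found.

Answer: No FIRST/FOLLOW conflicts.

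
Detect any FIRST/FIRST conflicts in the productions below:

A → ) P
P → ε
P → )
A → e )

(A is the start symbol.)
No FIRST/FIRST conflicts.

A FIRST/FIRST conflict occurs when two productions N → α and N → β for the same non-terminal have FIRST(α) ∩ FIRST(β) ≠ ∅ (with ε ∈ FIRST of a nullable right-hand side, so two nullable alternatives also conflict).

Productions for A:
  A → ) P: FIRST = { ')' }
  A → e ): FIRST = { 'e' }
Productions for P:
  P → ε: FIRST = { ε }
  P → ): FIRST = { ')' }

All alternatives of each non-terminal have pairwise disjoint FIRST sets.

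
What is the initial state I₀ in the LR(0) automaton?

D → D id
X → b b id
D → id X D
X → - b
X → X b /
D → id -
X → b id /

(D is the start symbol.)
First, augment the grammar with D' → D
I₀ = CLOSURE({ [D' → . D] }):
  [D' → . D] has the dot before D: add [D → . D id], [D → . id X D], [D → . id -]
No further items can be added.

I₀ = { [D → . D id], [D → . id -], [D → . id X D], [D' → . D] }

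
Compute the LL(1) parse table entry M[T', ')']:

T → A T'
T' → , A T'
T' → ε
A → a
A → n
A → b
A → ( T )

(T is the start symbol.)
To find M[T', ')'], we find productions for T' where ')' is in the predict set (PREDICT(N → α) = (FIRST(α) \ {ε}) ∪ (FOLLOW(N) if α ⇒* ε)).

Relevant sets:
  FOLLOW(T') = { $, ')' }

T' → , A T': PREDICT = { ',' }
T' → ε: PREDICT = { $, ')' }
  ')' is in predict set, so this production goes in M[T', ')']

M[T', ')'] = T' → ε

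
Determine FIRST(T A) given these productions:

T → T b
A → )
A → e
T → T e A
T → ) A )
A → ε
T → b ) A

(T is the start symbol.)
FIRST sets of the non-terminals involved (from the grammar, by fixed-point iteration):
  FIRST(T) = { ')', 'b' }

To compute FIRST(T A), process the symbols left to right:
Symbol T is a non-terminal. Add FIRST(T) \ {ε} = { ')', 'b' }
T is not nullable (ε ∉ FIRST(T)), so stop here.
FIRST(T A) = { ')', 'b' }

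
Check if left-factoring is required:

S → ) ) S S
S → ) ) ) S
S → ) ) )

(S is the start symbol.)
Yes, S has productions with common prefix ') )'

Left-factoring is needed when two productions for the same non-terminal
share a common prefix on the right-hand side.

Productions for S:
  S → ) ) S S
  S → ) ) ) S
  S → ) ) )

Found common prefix ') )' in productions for S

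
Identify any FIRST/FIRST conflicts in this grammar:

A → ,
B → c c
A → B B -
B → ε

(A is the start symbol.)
No FIRST/FIRST conflicts.

A FIRST/FIRST conflict occurs when two productions N → α and N → β for the same non-terminal have FIRST(α) ∩ FIRST(β) ≠ ∅ (with ε ∈ FIRST of a nullable right-hand side, so two nullable alternatives also conflict).

FIRST sets of the non-terminals at (or reachable through a nullable prefix from) the front of some alternative:
  FIRST(B) = { 'c', ε }

Productions for A:
  A → ,: FIRST = { ',' }
  A → B B -: FIRST = { '-', 'c' }
Productions for B:
  B → c c: FIRST = { 'c' }
  B → ε: FIRST = { ε }

All alternatives of each non-terminal have pairwise disjoint FIRST sets.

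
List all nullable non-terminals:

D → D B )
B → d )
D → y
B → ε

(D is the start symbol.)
{ 'B' }

ε-productions: B → ε
So B is immediately nullable.
No further non-terminal can be added: every production for the remaining non-terminals contains a terminal or a non-nullable non-terminal.
Nullable = { 'B' }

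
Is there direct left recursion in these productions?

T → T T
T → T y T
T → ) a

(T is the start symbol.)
Yes, T is left-recursive

Direct left recursion occurs when N → N α for some non-terminal N (the right-hand side begins with the left-hand side itself).

T → T T: LEFT RECURSIVE (starts with T)
T → T y T: LEFT RECURSIVE (starts with T)
T → ) a: starts with ')'

The grammar has direct left recursion on: T.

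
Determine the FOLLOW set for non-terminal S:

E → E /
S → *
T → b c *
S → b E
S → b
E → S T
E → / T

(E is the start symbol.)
To compute FOLLOW(S), find every occurrence of S on a right-hand side N → α S β: add FIRST(β) \ {ε}, and if β is empty or nullable also add FOLLOW(N). Iterate to a fixed point.

In E → S T: S is followed by T, add FIRST(T) \ {ε} = { 'b' }

Taking the union: FOLLOW(S) = { 'b' }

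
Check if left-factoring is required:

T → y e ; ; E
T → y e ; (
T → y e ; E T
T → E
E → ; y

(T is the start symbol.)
Yes, T has productions with common prefix 'y e ;'

Left-factoring is needed when two productions for the same non-terminal
share a common prefix on the right-hand side.

Productions for T:
  T → y e ; ; E
  T → y e ; (
  T → y e ; E T
  T → E

Found common prefix 'y e ;' in productions for T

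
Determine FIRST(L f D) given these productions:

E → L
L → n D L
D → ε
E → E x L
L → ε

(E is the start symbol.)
FIRST sets of the non-terminals involved (from the grammar, by fixed-point iteration):
  FIRST(L) = { 'n', ε }

To compute FIRST(L f D), process the symbols left to right:
Symbol L is a non-terminal. Add FIRST(L) \ {ε} = { 'n' }
L is nullable (ε ∈ FIRST(L)), continue to the next symbol.
Symbol f is a terminal. Add 'f' and stop.
FIRST(L f D) = { 'f', 'n' }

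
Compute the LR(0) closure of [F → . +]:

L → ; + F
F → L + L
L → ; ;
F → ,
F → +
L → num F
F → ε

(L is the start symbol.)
{ [F → . +] }

Start with: [F → . +]
The dot precedes the terminal '+', so nothing is added.

CLOSURE = { [F → . +] }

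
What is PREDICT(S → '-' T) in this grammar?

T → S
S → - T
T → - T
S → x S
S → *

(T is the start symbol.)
{ '-' }

PREDICT(S → '-' T) = (FIRST(RHS) \ {ε}) ∪ (FOLLOW(S) if ε ∈ FIRST(RHS), i.e. RHS ⇒* ε)
FIRST('-' T) = { '-' }
ε ∉ FIRST('-' T), so FOLLOW(S) is not added.
PREDICT(S → '-' T) = { '-' }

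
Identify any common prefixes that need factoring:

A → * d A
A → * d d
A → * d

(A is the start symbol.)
Left-factoring is needed when two productions for the same non-terminal
share a common prefix on the right-hand side.

Productions for A:
  A → * d A
  A → * d d
  A → * d

Found common prefix '* d' in productions for A

Answer: Yes, A has productions with common prefix '* d'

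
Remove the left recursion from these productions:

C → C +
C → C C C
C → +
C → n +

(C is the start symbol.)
C → + C'
C → n + C'
C' → + C'
C' → C C C'
C' → ε

C is directly left-recursive. The standard transformation for
  A → A α₁ | ... | A α_m | β₁ | ... | β_n
is
  A  → β₁ A' | ... | β_n A'
  A' → α₁ A' | ... | α_m A' | ε

C → + becomes C → + C'
C → n + becomes C → n + C'
C → C + becomes C' → + C'
C → C C C becomes C' → C C C'
Add C' → ε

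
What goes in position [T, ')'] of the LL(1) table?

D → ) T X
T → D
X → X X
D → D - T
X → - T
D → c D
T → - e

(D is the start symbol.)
To find M[T, ')'], we find productions for T where ')' is in the predict set (PREDICT(N → α) = (FIRST(α) \ {ε}) ∪ (FOLLOW(N) if α ⇒* ε)).

Relevant sets:
  FIRST(D) = { ')', 'c' }

T → D: PREDICT = { ')', 'c' }
  ')' is in predict set, so this production goes in M[T, ')']
T → - e: PREDICT = { '-' }

M[T, ')'] = T → D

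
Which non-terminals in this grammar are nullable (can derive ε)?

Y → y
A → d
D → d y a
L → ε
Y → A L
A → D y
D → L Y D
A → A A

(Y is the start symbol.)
A non-terminal is nullable if it can derive ε (the empty string): either it has an ε-production, or it has a production whose right-hand side consists entirely of nullable non-terminals.

ε-productions: L → ε
So L is immediately nullable.
No further non-terminal can be added: every production for the remaining non-terminals contains a terminal or a non-nullable non-terminal.
Nullable = { 'L' }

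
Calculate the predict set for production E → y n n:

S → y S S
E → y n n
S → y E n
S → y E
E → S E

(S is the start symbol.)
{ 'y' }

PREDICT(E → y n n) = (FIRST(RHS) \ {ε}) ∪ (FOLLOW(E) if ε ∈ FIRST(RHS), i.e. RHS ⇒* ε)
FIRST(y n n) = { 'y' }
ε ∉ FIRST(y n n), so FOLLOW(E) is not added.
PREDICT(E → y n n) = { 'y' }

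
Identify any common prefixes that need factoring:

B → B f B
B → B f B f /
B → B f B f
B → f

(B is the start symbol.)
Left-factoring is needed when two productions for the same non-terminal
share a common prefix on the right-hand side.

Productions for B:
  B → B f B
  B → B f B f /
  B → B f B f
  B → f

Found common prefix 'B f B' in productions for B

Answer: Yes, B has productions with common prefix 'B f B'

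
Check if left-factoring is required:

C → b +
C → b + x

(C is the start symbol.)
Yes, C has productions with common prefix 'b +'

Left-factoring is needed when two productions for the same non-terminal
share a common prefix on the right-hand side.

Productions for C:
  C → b +
  C → b + x

Found common prefix 'b +' in productions for C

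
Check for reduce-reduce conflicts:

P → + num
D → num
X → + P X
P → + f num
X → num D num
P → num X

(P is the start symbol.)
No reduce-reduce conflicts

Augment with P' → P and build the canonical LR(0) collection (I0 = CLOSURE({[P' → . P]}), then GOTO on every symbol after a dot until no new states appear). It has 15 states:
  I0: { [P → . + f num], [P → . + num], [P → . num X], [P' → . P] }  — shift
  I1: { [P → + . f num], [P → + . num] }  — shift
  I2: { [P' → P .] }  — accept
  I3: { [P → num . X], [X → . + P X], [X → . num D num] }  — shift
  I4: { [P → . + f num], [P → . + num], [P → . num X], [X → + . P X] }  — shift
  I5: { [P → num X .] }  — reduce
  I6: { [D → . num], [X → num . D num] }  — shift
  I7: { [X → num D . num] }  — shift
  I8: { [D → num .] }  — reduce
  I9: { [X → num D num .] }  — reduce
  I10: { [X → + P . X], [X → . + P X], [X → . num D num] }  — shift
  I11: { [X → + P X .] }  — reduce
  I12: { [P → + f . num] }  — shift
  I13: { [P → + num .] }  — reduce
  I14: { [P → + f num .] }  — reduce

No state contains more than one complete item.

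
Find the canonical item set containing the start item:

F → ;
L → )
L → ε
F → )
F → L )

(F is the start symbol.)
{ [F → . )], [F → . ;], [F → . L )], [F' → . F], [L → . )], [L → .] }

First, augment the grammar with F' → F
I₀ = CLOSURE({ [F' → . F] }):
  [F' → . F] has the dot before F: add [F → . ;], [F → . )], [F → . L )]
  [F → . L )] has the dot before L: add [L → . )], [L → .]
No further items can be added.

I₀ = { [F → . )], [F → . ;], [F → . L )], [F' → . F], [L → . )], [L → .] }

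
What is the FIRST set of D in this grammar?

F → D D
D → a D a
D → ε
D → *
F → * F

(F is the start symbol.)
To compute FIRST(D), examine every production with D on the left-hand side, reading each right-hand side left to right until a non-nullable symbol is reached.

From D → a D a:
  - a is a terminal: add 'a' and stop
From D → ε:
  - ε-production, so ε ∈ FIRST(D)
From D → *:
  - '*' is a terminal: add '*' and stop

Collecting: FIRST(D) = { '*', 'a', ε }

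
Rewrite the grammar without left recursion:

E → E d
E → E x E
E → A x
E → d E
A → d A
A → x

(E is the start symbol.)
E → A x E'
E → d E E'
E' → d E'
E' → x E E'
E' → ε
A → d A
A → x

E is directly left-recursive. The standard transformation for
  A → A α₁ | ... | A α_m | β₁ | ... | β_n
is
  A  → β₁ A' | ... | β_n A'
  A' → α₁ A' | ... | α_m A' | ε

E → A x becomes E → A x E'
E → d E becomes E → d E E'
E → E d becomes E' → d E'
E → E x E becomes E' → x E E'
Add E' → ε

Productions for other non-terminals are unchanged:
  A → d A
  A → x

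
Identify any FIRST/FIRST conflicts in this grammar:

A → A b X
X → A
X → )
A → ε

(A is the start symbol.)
No FIRST/FIRST conflicts.

A FIRST/FIRST conflict occurs when two productions N → α and N → β for the same non-terminal have FIRST(α) ∩ FIRST(β) ≠ ∅ (with ε ∈ FIRST of a nullable right-hand side, so two nullable alternatives also conflict).

FIRST sets of the non-terminals at (or reachable through a nullable prefix from) the front of some alternative:
  FIRST(A) = { 'b', ε }

Productions for A:
  A → A b X: FIRST = { 'b' }
  A → ε: FIRST = { ε }
Productions for X:
  X → A: FIRST = { 'b', ε }
  X → ): FIRST = { ')' }

All alternatives of each non-terminal have pairwise disjoint FIRST sets.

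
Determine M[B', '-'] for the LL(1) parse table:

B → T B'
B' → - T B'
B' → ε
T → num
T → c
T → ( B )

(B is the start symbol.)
To find M[B', '-'], we find productions for B' where '-' is in the predict set (PREDICT(N → α) = (FIRST(α) \ {ε}) ∪ (FOLLOW(N) if α ⇒* ε)).

Relevant sets:
  FOLLOW(B') = { $, ')' }

B' → - T B': PREDICT = { '-' }
  '-' is in predict set, so this production goes in M[B', '-']
B' → ε: PREDICT = { $, ')' }

M[B', '-'] = B' → - T B'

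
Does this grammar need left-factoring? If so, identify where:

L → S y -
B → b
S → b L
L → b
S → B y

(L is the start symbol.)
Left-factoring is needed when two productions for the same non-terminal
share a common prefix on the right-hand side.

Productions for L:
  L → S y -
  L → b
Productions for S:
  S → b L
  S → B y

No common prefixes found.

Answer: No, left-factoring is not needed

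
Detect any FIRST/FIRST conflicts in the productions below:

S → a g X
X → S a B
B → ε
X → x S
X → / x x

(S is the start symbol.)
A FIRST/FIRST conflict occurs when two productions N → α and N → β for the same non-terminal have FIRST(α) ∩ FIRST(β) ≠ ∅ (with ε ∈ FIRST of a nullable right-hand side, so two nullable alternatives also conflict).

FIRST sets of the non-terminals at (or reachable through a nullable prefix from) the front of some alternative:
  FIRST(S) = { 'a' }

Productions for X:
  X → S a B: FIRST = { 'a' }
  X → x S: FIRST = { 'x' }
  X → / x x: FIRST = { '/' }
S, B have only one production, so no FIRST/FIRST conflict is possible there.

All alternatives of each non-terminal have pairwise disjoint FIRST sets.

Answer: No FIRST/FIRST conflicts.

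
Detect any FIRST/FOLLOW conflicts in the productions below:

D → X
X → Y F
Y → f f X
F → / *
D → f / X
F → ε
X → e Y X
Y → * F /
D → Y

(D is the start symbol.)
A FIRST/FOLLOW conflict occurs when a non-terminal N has a nullable alternative N → β (β ⇒* ε) and another alternative N → α with FIRST(α) ∩ FOLLOW(N) ≠ ∅: on such a lookahead the parser cannot decide between expanding α and letting N vanish via β.

Nullable non-terminals: F.

F: nullable alternative(s) F → ε; FOLLOW(F) = { $, '*', '/', 'e', 'f' }
  F → / *: FIRST \ {ε} = { '/' } — overlaps FOLLOW(F) on { '/' }: CONFLICT
  F → ε: FIRST \ {ε} = { } — this is the only nullable alternative, skip

D, X, Y have no nullable alternative, so no FIRST/FOLLOW check is needed there.

So the grammar has 1 FIRST/FOLLOW conflict (marked CONFLICT above).

Answer: Yes. F → '/' '*' with FOLLOW(F) on { '/' }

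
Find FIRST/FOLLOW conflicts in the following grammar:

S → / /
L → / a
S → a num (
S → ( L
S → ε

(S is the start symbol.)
A FIRST/FOLLOW conflict occurs when a non-terminal N has a nullable alternative N → β (β ⇒* ε) and another alternative N → α with FIRST(α) ∩ FOLLOW(N) ≠ ∅: on such a lookahead the parser cannot decide between expanding α and letting N vanish via β.

Nullable non-terminals: S.

S: nullable alternative(s) S → ε; FOLLOW(S) = { $ }
  S → / /: FIRST \ {ε} = { '/' } — disjoint from FOLLOW(S)
  S → a num (: FIRST \ {ε} = { 'a' } — disjoint from FOLLOW(S)
  S → ( L: FIRST \ {ε} = { '(' } — disjoint from FOLLOW(S)
  S → ε: FIRST \ {ε} = { } — this is the only nullable alternative, skip

L has no nullable alternative, so no FIRST/FOLLOW check is needed there.

No FIRST/FOLLOW conflicts found.

Answer: No FIRST/FOLLOW conflicts.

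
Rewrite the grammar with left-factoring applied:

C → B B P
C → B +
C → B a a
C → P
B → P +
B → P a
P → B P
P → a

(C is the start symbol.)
C → B C'
C' → B P
C' → +
C' → a a
C → P
B → P B'
B' → +
B' → a
P → B P
P → a

Left-factoring transforms A → αβ₁ | αβ₂ into A → αA' and A' → β₁ | β₂
(α is the longest common prefix among the alternatives). Repeat until
no nonterminal has two alternatives with a common prefix.

Round 1: C has alternatives sharing prefix 'B'. Introduce C': C → B C'
  Add: C' → B P
  Add: C' → +
  Add: C' → a a

Round 2: B has alternatives sharing prefix 'P'. Introduce B': B → P B'
  Add: B' → +
  Add: B' → a

No remaining common prefixes — done.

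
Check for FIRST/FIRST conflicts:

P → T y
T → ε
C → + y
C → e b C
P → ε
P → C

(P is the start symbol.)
FIRST sets of the non-terminals at (or reachable through a nullable prefix from) the front of some alternative:
  FIRST(T) = { ε }
  FIRST(C) = { '+', 'e' }

Productions for P:
  P → T y: FIRST = { 'y' }
  P → ε: FIRST = { ε }
  P → C: FIRST = { '+', 'e' }
Productions for C:
  C → + y: FIRST = { '+' }
  C → e b C: FIRST = { 'e' }
T has only one production, so no FIRST/FIRST conflict is possible there.

All alternatives of each non-terminal have pairwise disjoint FIRST sets.

Answer: No FIRST/FIRST conflicts.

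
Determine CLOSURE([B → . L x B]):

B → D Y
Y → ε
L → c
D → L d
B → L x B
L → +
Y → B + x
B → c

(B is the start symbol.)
{ [B → . L x B], [L → . +], [L → . c] }

Start with: [B → . L x B]
  [B → . L x B] has the dot before L: add [L → . c], [L → . +]
No further items can be added.

CLOSURE = { [B → . L x B], [L → . +], [L → . c] }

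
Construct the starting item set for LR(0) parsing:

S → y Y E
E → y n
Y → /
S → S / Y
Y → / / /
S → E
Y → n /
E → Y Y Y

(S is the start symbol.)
{ [E → . Y Y Y], [E → . y n], [S → . E], [S → . S / Y], [S → . y Y E], [S' → . S], [Y → . / / /], [Y → . /], [Y → . n /] }

First, augment the grammar with S' → S
I₀ = CLOSURE({ [S' → . S] }):
  [S' → . S] has the dot before S: add [S → . y Y E], [S → . S / Y], [S → . E]
  [S → . E] has the dot before E: add [E → . y n], [E → . Y Y Y]
  [E → . Y Y Y] has the dot before Y: add [Y → . /], [Y → . / / /], [Y → . n /]
No further items can be added.

I₀ = { [E → . Y Y Y], [E → . y n], [S → . E], [S → . S / Y], [S → . y Y E], [S' → . S], [Y → . / / /], [Y → . /], [Y → . n /] }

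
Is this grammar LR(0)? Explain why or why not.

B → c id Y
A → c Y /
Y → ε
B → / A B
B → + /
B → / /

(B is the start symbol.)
Augment with B' → B and build the canonical LR(0) collection (I0 = CLOSURE({[B' → . B]}), then GOTO on every symbol after a dot until no new states appear). It has 14 states:
  I0: { [B → . + /], [B → . / /], [B → . / A B], [B → . c id Y], [B' → . B] }  — shift
  I1: { [B → + . /] }  — shift
  I2: { [A → . c Y /], [B → / . /], [B → / . A B] }  — shift
  I3: { [B' → B .] }  — accept
  I4: { [B → c . id Y] }  — shift
  I5: { [B → c id . Y], [Y → .] }  — reduce
  I6: { [B → c id Y .] }  — reduce
  I7: { [B → / / .] }  — reduce
  I8: { [B → . + /], [B → . / /], [B → . / A B], [B → . c id Y], [B → / A . B] }  — shift
  I9: { [A → c . Y /], [Y → .] }  — reduce
  I10: { [A → c Y . /] }  — shift
  I11: { [A → c Y / .] }  — reduce
  I12: { [B → / A B .] }  — reduce
  I13: { [B → + / .] }  — reduce

Every state is either a pure shift/goto state or contains exactly one complete item and nothing to shift — no conflicts. The grammar is LR(0).

Answer: Yes, the grammar is LR(0)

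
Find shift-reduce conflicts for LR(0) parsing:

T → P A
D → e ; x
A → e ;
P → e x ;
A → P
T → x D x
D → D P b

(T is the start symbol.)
Augment with T' → T and build the canonical LR(0) collection (I0 = CLOSURE({[T' → . T]}), then GOTO on every symbol after a dot until no new states appear). It has 18 states:
  I0: { [P → . e x ;], [T → . P A], [T → . x D x], [T' → . T] }  — shift
  I1: { [A → . P], [A → . e ;], [P → . e x ;], [T → P . A] }  — shift
  I2: { [T' → T .] }  — accept
  I3: { [P → e . x ;] }  — shift
  I4: { [D → . D P b], [D → . e ; x], [T → x . D x] }  — shift
  I5: { [D → D . P b], [P → . e x ;], [T → x D . x] }  — shift
  I6: { [D → e . ; x] }  — shift
  I7: { [D → e ; . x] }  — shift
  I8: { [D → e ; x .] }  — reduce
  I9: { [D → D P . b] }  — shift
  I10: { [T → x D x .] }  — reduce
  I11: { [D → D P b .] }  — reduce
  I12: { [P → e x . ;] }  — shift
  I13: { [P → e x ; .] }  — reduce
  I14: { [T → P A .] }  — reduce
  I15: { [A → P .] }  — reduce
  I16: { [A → e . ;], [P → e . x ;] }  — shift
  I17: { [A → e ; .] }  — reduce

No state contains both a complete item and a shift item.

Answer: No shift-reduce conflicts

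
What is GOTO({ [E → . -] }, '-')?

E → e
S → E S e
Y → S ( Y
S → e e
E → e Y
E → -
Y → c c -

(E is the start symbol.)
GOTO(I, '-') = CLOSURE({ [A → αX.β] : [A → α.Xβ] ∈ I, X = '-' })

Items with dot before '-', with the dot advanced:
  [E → . -] → [E → - .]
Closure adds nothing (no advanced item has the dot before a non-terminal).

GOTO = { [E → - .] }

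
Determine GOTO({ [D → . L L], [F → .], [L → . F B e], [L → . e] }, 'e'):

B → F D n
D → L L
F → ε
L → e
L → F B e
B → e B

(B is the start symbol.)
GOTO(I, 'e') = CLOSURE({ [A → αX.β] : [A → α.Xβ] ∈ I, X = 'e' })

Items with dot before 'e', with the dot advanced:
  [L → . e] → [L → e .]
Closure adds nothing (no advanced item has the dot before a non-terminal).

GOTO = { [L → e .] }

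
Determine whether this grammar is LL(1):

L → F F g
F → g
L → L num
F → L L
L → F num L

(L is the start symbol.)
No. Predict set conflict for L: { 'g' }

A grammar is LL(1) if for each non-terminal N with multiple productions, the predict sets of those productions are pairwise disjoint, where PREDICT(N → α) = (FIRST(α) \ {ε}) ∪ (FOLLOW(N) if α ⇒* ε).

Relevant sets:
  FIRST(F) = { 'g' }
  FIRST(L) = { 'g' }

For L:
  PREDICT(L → F F g) = { 'g' }
  PREDICT(L → L num) = { 'g' }
  PREDICT(L → F num L) = { 'g' }
For F:
  PREDICT(F → g) = { 'g' }
  PREDICT(F → L L) = { 'g' }

Conflict found: Predict set conflict for L: { 'g' }
The grammar is NOT LL(1).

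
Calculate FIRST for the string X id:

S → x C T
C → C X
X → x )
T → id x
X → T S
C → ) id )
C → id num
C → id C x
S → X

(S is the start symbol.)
FIRST sets of the non-terminals involved (from the grammar, by fixed-point iteration):
  FIRST(X) = { 'id', 'x' }

To compute FIRST(X id), process the symbols left to right:
Symbol X is a non-terminal. Add FIRST(X) \ {ε} = { 'id', 'x' }
X is not nullable (ε ∉ FIRST(X)), so stop here.
FIRST(X id) = { 'id', 'x' }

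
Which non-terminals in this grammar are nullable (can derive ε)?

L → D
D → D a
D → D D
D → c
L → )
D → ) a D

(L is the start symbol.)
None

A non-terminal is nullable if it can derive ε (the empty string): either it has an ε-production, or it has a production whose right-hand side consists entirely of nullable non-terminals.

There are no ε-productions, so no non-terminal can derive ε.
No non-terminals are nullable.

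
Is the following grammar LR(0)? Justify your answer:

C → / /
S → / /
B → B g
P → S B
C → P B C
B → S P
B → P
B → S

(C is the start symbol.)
No. Shift-reduce conflict between [P → S B .] and [B → B . g]

A grammar is LR(0) if no state in the canonical LR(0) collection has:
  - both a shift item (dot before a terminal) and a complete item (shift-reduce conflict), or
  - two or more complete items (reduce-reduce conflict; the accept item [C' → C .] counts as a complete item here).

Augment with C' → C and build the canonical LR(0) collection (I0 = CLOSURE({[C' → . C]}), then GOTO on every symbol after a dot until no new states appear). It has 15 states:
  I0: { [C → . / /], [C → . P B C], [C' → . C], [P → . S B], [S → . / /] }  — shift
  I1: { [C → / . /], [S → / . /] }  — shift
  I2: { [C' → C .] }  — accept
  I3: { [B → . B g], [B → . P], [B → . S P], [B → . S], [C → P . B C], [P → . S B], [S → . / /] }  — shift
  I4: { [B → . B g], [B → . P], [B → . S P], [B → . S], [P → . S B], [P → S . B], [S → . / /] }  — shift
  I5: { [S → / . /] }  — shift
  I6: { [B → B . g], [P → S B .] }  — shift, reduce
  I7: { [B → P .] }  — reduce
  I8: { [B → . B g], [B → . P], [B → . S P], [B → . S], [B → S . P], [B → S .], [P → . S B], [P → S . B], [S → . / /] }  — shift, reduce
  I9: { [B → P .], [B → S P .] }  — 2 reduces
  I10: { [B → B g .] }  — reduce
  I11: { [S → / / .] }  — reduce
  I12: { [B → B . g], [C → . / /], [C → . P B C], [C → P B . C], [P → . S B], [S → . / /] }  — shift
  I13: { [C → P B C .] }  — reduce
  I14: { [C → / / .], [S → / / .] }  — 2 reduces

Conflict in state I6:
  Shift-reduce conflict between [P → S B .] and [B → B . g]
So the grammar is NOT LR(0).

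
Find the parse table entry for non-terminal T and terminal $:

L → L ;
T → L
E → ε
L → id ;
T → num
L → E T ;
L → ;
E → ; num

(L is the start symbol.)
Empty (error entry)

To find M[T, $], we find productions for T where $ is in the predict set (PREDICT(N → α) = (FIRST(α) \ {ε}) ∪ (FOLLOW(N) if α ⇒* ε)).

Relevant sets:
  FIRST(L) = { ';', 'id', 'num' }

T → L: PREDICT = { ';', 'id', 'num' }
T → num: PREDICT = { 'num' }

M[T, $] is empty (no production applies)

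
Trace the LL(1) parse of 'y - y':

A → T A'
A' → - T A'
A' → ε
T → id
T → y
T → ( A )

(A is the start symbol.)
LL(1) parsing maintains a stack (initially the start symbol over $) and the input. At each step: if the stack top is a terminal, match it against the current input token; if it is a non-terminal N, replace it with the RHS of M[N, lookahead] (the unique production whose predict set contains the lookahead).

Stack is shown with the top on the left.

Stack     Input    Action
-------------------------
A $       y - y $  output A → T A'
T A' $    y - y $  output T → y
y A' $    y - y $  match 'y'
A' $      - y $    output A' → - T A'
- T A' $  - y $    match '-'
T A' $    y $      output T → y
y A' $    y $      match 'y'
A' $      $        output A' → ε
$         $        accept

The string is accepted.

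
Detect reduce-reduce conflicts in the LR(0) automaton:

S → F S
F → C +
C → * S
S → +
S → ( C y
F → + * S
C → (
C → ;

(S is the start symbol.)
A reduce-reduce conflict occurs when an LR(0) state has two complete items [A → α .] and [B → β .] — both call for a reduction, and with no lookahead the parser cannot choose between them.

Augment with S' → S and build the canonical LR(0) collection (I0 = CLOSURE({[S' → . S]}), then GOTO on every symbol after a dot until no new states appear). It has 16 states:
  I0: { [C → . (], [C → . * S], [C → . ;], [F → . + * S], [F → . C +], [S → . ( C y], [S → . +], [S → . F S], [S' → . S] }  — shift
  I1: { [C → ( .], [C → . (], [C → . * S], [C → . ;], [S → ( . C y] }  — shift, reduce
  I2: { [C → * . S], [C → . (], [C → . * S], [C → . ;], [F → . + * S], [F → . C +], [S → . ( C y], [S → . +], [S → . F S] }  — shift
  I3: { [F → + . * S], [S → + .] }  — shift, reduce
  I4: { [C → ; .] }  — reduce
  I5: { [F → C . +] }  — shift
  I6: { [C → . (], [C → . * S], [C → . ;], [F → . + * S], [F → . C +], [S → . ( C y], [S → . +], [S → . F S], [S → F . S] }  — shift
  I7: { [S' → S .] }  — accept
  I8: { [S → F S .] }  — reduce
  I9: { [F → C + .] }  — reduce
  I10: { [C → . (], [C → . * S], [C → . ;], [F → + * . S], [F → . + * S], [F → . C +], [S → . ( C y], [S → . +], [S → . F S] }  — shift
  I11: { [F → + * S .] }  — reduce
  I12: { [C → * S .] }  — reduce
  I13: { [C → ( .] }  — reduce
  I14: { [S → ( C . y] }  — shift
  I15: { [S → ( C y .] }  — reduce

No state contains more than one complete item.

Answer: No reduce-reduce conflicts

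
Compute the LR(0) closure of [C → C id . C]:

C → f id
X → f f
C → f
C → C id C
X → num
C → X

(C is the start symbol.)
Start with: [C → C id . C]
  [C → C id . C] has the dot before C: add [C → . f id], [C → . f], [C → . C id C], [C → . X]
  [C → . X] has the dot before X: add [X → . f f], [X → . num]
No further items can be added.

CLOSURE = { [C → . C id C], [C → . X], [C → . f id], [C → . f], [C → C id . C], [X → . f f], [X → . num] }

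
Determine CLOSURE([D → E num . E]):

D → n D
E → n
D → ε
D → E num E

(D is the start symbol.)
To compute CLOSURE, for each item [A → α.Bβ] where B is a non-terminal, add [B → .γ] for all productions B → γ; repeat for the newly added items until nothing changes.

Start with: [D → E num . E]
  [D → E num . E] has the dot before E: add [E → . n]
No further items can be added.

CLOSURE = { [D → E num . E], [E → . n] }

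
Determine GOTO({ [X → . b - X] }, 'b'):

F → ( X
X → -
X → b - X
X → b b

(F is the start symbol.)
{ [X → b . - X] }

GOTO(I, 'b') = CLOSURE({ [A → αX.β] : [A → α.Xβ] ∈ I, X = 'b' })

Items with dot before 'b', with the dot advanced:
  [X → . b - X] → [X → b . - X]
Closure adds nothing (no advanced item has the dot before a non-terminal).

GOTO = { [X → b . - X] }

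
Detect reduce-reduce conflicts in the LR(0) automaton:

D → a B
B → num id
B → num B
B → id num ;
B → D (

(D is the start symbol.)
Augment with D' → D and build the canonical LR(0) collection (I0 = CLOSURE({[D' → . D]}), then GOTO on every symbol after a dot until no new states appear). It has 12 states:
  I0: { [D → . a B], [D' → . D] }  — shift
  I1: { [D' → D .] }  — accept
  I2: { [B → . D (], [B → . id num ;], [B → . num B], [B → . num id], [D → . a B], [D → a . B] }  — shift
  I3: { [D → a B .] }  — reduce
  I4: { [B → D . (] }  — shift
  I5: { [B → id . num ;] }  — shift
  I6: { [B → . D (], [B → . id num ;], [B → . num B], [B → . num id], [B → num . B], [B → num . id], [D → . a B] }  — shift
  I7: { [B → num B .] }  — reduce
  I8: { [B → id . num ;], [B → num id .] }  — shift, reduce
  I9: { [B → id num . ;] }  — shift
  I10: { [B → id num ; .] }  — reduce
  I11: { [B → D ( .] }  — reduce

No state contains more than one complete item.

Answer: No reduce-reduce conflicts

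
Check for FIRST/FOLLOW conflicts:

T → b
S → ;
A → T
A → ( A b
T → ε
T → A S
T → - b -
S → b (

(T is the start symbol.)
Yes. T → b with FOLLOW(T) on { 'b' }; T → A S with FOLLOW(T) on { ';', 'b' }

Nullable non-terminals: A, T.
FIRST sets used below: FIRST(T) = { '(', '-', ';', 'b', ε }, FIRST(A) = { '(', '-', ';', 'b', ε }, FIRST(S) = { ';', 'b' }

A: nullable alternative(s) A → T; FOLLOW(A) = { ';', 'b' }
  A → T: FIRST \ {ε} = { '(', '-', ';', 'b' } — this is the only nullable alternative, skip
  A → ( A b: FIRST \ {ε} = { '(' } — disjoint from FOLLOW(A)

T: nullable alternative(s) T → ε; FOLLOW(T) = { $, ';', 'b' }
  T → b: FIRST \ {ε} = { 'b' } — overlaps FOLLOW(T) on { 'b' }: CONFLICT
  T → ε: FIRST \ {ε} = { } — this is the only nullable alternative, skip
  T → A S: FIRST \ {ε} = { '(', '-', ';', 'b' } — overlaps FOLLOW(T) on { ';', 'b' }: CONFLICT
  T → - b -: FIRST \ {ε} = { '-' } — disjoint from FOLLOW(T)

S has no nullable alternative, so no FIRST/FOLLOW check is needed there.

So the grammar has 2 FIRST/FOLLOW conflicts (marked CONFLICT above).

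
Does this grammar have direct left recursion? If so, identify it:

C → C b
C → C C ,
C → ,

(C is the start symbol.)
Yes, C is left-recursive

Direct left recursion occurs when N → N α for some non-terminal N (the right-hand side begins with the left-hand side itself).

C → C b: LEFT RECURSIVE (starts with C)
C → C C ,: LEFT RECURSIVE (starts with C)
C → ,: starts with ','

The grammar has direct left recursion on: C.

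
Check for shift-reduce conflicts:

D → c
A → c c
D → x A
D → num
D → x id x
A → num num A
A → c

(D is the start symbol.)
A shift-reduce conflict occurs when an LR(0) state has both:
  - a complete (reduce) item [A → α .] (dot at the end), and
  - a shift item [B → β . c γ] (dot before a terminal).

Augment with D' → D and build the canonical LR(0) collection (I0 = CLOSURE({[D' → . D]}), then GOTO on every symbol after a dot until no new states appear). It has 13 states:
  I0: { [D → . c], [D → . num], [D → . x A], [D → . x id x], [D' → . D] }  — shift
  I1: { [D' → D .] }  — accept
  I2: { [D → c .] }  — reduce
  I3: { [D → num .] }  — reduce
  I4: { [A → . c c], [A → . c], [A → . num num A], [D → x . A], [D → x . id x] }  — shift
  I5: { [D → x A .] }  — reduce
  I6: { [A → c . c], [A → c .] }  — shift, reduce
  I7: { [D → x id . x] }  — shift
  I8: { [A → num . num A] }  — shift
  I9: { [A → . c c], [A → . c], [A → . num num A], [A → num num . A] }  — shift
  I10: { [A → num num A .] }  — reduce
  I11: { [D → x id x .] }  — reduce
  I12: { [A → c c .] }  — reduce

I6 contains reduce item [A → c .] and shift item [A → c . c] — shift-reduce conflict.

Answer: Yes — I6: [A → c .] vs [A → c . c]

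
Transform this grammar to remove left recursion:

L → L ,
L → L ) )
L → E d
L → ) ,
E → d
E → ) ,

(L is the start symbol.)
L is directly left-recursive. The standard transformation for
  A → A α₁ | ... | A α_m | β₁ | ... | β_n
is
  A  → β₁ A' | ... | β_n A'
  A' → α₁ A' | ... | α_m A' | ε

L → E d becomes L → E d L'
L → ) , becomes L → ) , L'
L → L , becomes L' → , L'
L → L ) ) becomes L' → ) ) L'
Add L' → ε

Productions for other non-terminals are unchanged:
  E → d
  E → ) ,

Resulting grammar:
L → E d L'
L → ) , L'
L' → , L'
L' → ) ) L'
L' → ε
E → d
E → ) ,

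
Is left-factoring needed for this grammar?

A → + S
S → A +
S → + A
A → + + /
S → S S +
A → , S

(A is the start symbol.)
Left-factoring is needed when two productions for the same non-terminal
share a common prefix on the right-hand side.

Productions for A:
  A → + S
  A → + + /
  A → , S
Productions for S:
  S → A +
  S → + A
  S → S S +

Found common prefix '+' in productions for A

Answer: Yes, A has productions with common prefix '+'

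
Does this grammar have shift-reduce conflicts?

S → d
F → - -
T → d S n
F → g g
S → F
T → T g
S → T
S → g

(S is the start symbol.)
Yes — I4: [S → T .] vs [T → T . g]; I5: [S → d .] vs [F → . - -]; I6: [S → g .] vs [F → g . g]

Augment with S' → S and build the canonical LR(0) collection (I0 = CLOSURE({[S' → . S]}), then GOTO on every symbol after a dot until no new states appear). It has 12 states:
  I0: { [F → . - -], [F → . g g], [S → . F], [S → . T], [S → . d], [S → . g], [S' → . S], [T → . T g], [T → . d S n] }  — shift
  I1: { [F → - . -] }  — shift
  I2: { [S → F .] }  — reduce
  I3: { [S' → S .] }  — accept
  I4: { [S → T .], [T → T . g] }  — shift, reduce
  I5: { [F → . - -], [F → . g g], [S → . F], [S → . T], [S → . d], [S → . g], [S → d .], [T → . T g], [T → . d S n], [T → d . S n] }  — shift, reduce
  I6: { [F → g . g], [S → g .] }  — shift, reduce
  I7: { [F → g g .] }  — reduce
  I8: { [T → d S . n] }  — shift
  I9: { [T → d S n .] }  — reduce
  I10: { [T → T g .] }  — reduce
  I11: { [F → - - .] }  — reduce

I4 contains reduce item [S → T .] and shift item [T → T . g] — shift-reduce conflict.
I5 contains reduce item [S → d .] and shift items [F → . - -], [F → . g g], [S → . d], [S → . g], [T → . d S n] — shift-reduce conflict.
I6 contains reduce item [S → g .] and shift item [F → g . g] — shift-reduce conflict.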